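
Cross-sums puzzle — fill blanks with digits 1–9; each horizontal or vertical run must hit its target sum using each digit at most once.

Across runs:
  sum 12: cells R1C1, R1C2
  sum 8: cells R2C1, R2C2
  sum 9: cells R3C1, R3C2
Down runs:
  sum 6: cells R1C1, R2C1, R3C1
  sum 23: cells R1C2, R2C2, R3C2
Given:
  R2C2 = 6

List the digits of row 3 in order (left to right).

6 in 3 cells must be {1,2,3}; 23 in 3 cells must be {6,8,9}.
Only 3 fits R1C1 under both its across sum 12 and down sum 6.
R1C2 = 12 − 3 = 9 completes the 12 across.
R2C1 = 8 − 6 = 2 completes the 8 across.
R3C1 = 6 − 5 = 1 completes the 6 down.
R3C2 = 9 − 1 = 8 completes the 9 across.

1 8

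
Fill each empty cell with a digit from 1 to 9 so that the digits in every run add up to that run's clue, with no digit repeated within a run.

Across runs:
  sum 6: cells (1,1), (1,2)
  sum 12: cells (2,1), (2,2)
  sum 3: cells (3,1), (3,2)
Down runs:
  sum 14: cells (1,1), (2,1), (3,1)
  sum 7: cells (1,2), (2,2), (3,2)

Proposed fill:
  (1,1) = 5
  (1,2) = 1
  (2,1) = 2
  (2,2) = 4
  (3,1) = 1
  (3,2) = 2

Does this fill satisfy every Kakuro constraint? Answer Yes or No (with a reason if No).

No — the down run (1,1)–(3,1) sums to 8, not 14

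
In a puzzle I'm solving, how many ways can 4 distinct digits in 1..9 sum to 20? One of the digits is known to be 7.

5

4 distinct digits from 1–9 sum between 10 and 30.
Keeping only sets containing 7.
Enumerating: {1,3,7,9}, {1,4,7,8}, {2,3,7,8}, {2,5,6,7}, {3,4,6,7}.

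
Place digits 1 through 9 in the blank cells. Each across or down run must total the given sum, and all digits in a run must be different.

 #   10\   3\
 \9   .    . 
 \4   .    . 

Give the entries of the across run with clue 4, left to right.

3 1

4 in 2 cells must be {1,3}; 3 in 2 cells must be {1,2}.
The 4 across and the 3 down share only 1, so R2C2 = 1.
R1C2 = 3 − 1 = 2 completes the 3 down.
R2C1 = 4 − 1 = 3 completes the 4 across.
R1C1 = 9 − 2 = 7 completes the 9 across.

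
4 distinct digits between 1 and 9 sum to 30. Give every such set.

{6,7,8,9}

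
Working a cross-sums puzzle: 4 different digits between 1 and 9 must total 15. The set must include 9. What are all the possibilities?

{1,2,3,9}

4 distinct digits from 1–9 sum between 10 and 30.
Keeping only sets containing 9.
Only one set works: {1,2,3,9}.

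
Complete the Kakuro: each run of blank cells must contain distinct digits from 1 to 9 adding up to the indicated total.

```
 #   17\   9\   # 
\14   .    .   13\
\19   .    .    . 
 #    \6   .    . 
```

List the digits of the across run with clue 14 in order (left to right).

8 6

17 in 2 cells must be {8,9}.
Nothing is forced directly, so branch on R1C1, whose candidates are 8 or 9. If R1C1 = 9: that forces R1C2 = 5, R2C1 = 8, after which R2C2 would have to be in {2,4,5,6,7,9} for the 19 across but in {1,3} for the 9 down — contradiction. So R1C1 = 8.
R1C2 = 14 − 8 = 6 completes the 14 across.
R2C1 = 17 − 8 = 9 completes the 17 down.
R2C2 = 2: the only remaining digit allowed by both the 19 across and the 9 down.
R2C3 = 19 − 11 = 8 completes the 19 across.
R3C2 = 9 − 8 = 1 completes the 9 down.
R3C3 = 6 − 1 = 5 completes the 6 across.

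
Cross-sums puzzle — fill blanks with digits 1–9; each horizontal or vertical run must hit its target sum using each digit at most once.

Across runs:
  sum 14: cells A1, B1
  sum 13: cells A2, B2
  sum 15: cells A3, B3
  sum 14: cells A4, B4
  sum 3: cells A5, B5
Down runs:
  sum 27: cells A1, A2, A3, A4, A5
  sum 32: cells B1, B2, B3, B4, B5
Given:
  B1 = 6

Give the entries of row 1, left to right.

8, 6

3 in 2 cells must be {1,2}.
A1 = 14 − 6 = 8 completes the 14 across.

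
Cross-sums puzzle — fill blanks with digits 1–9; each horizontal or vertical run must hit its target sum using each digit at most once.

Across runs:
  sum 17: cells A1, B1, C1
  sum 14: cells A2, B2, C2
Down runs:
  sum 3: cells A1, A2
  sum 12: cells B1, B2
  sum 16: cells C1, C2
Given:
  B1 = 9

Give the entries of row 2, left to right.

2 3 9

3 in 2 cells must be {1,2}; 16 in 2 cells must be {7,9}.
Given what's placed, C1 must be 7 to fit the 17 across and 16 down.
B2 = 12 − 9 = 3 completes the 12 down.
C2 = 16 − 7 = 9 completes the 16 down.
A1 = 17 − 16 = 1 completes the 17 across.
A2 = 14 − 12 = 2 completes the 14 across.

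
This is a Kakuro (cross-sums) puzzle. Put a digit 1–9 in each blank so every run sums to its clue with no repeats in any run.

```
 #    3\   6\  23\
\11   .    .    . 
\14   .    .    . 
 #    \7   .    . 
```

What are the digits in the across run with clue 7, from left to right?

3 in 2 cells must be {1,2}; 6 in 3 cells must be {1,2,3}; 23 in 3 cells must be {6,8,9}.
Only 6 fits R3C3 under both its across sum 7 and down sum 23.
Given what's placed, R1C3 must be 8 to fit the 11 across and 23 down.
R2C3 = 23 − 14 = 9 completes the 23 down.
R3C2 = 7 − 6 = 1 completes the 7 across.

1 6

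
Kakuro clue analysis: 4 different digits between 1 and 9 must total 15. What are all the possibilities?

{1,2,3,9}; {1,2,4,8}; {1,2,5,7}; {1,3,4,7}; {1,3,5,6}; {2,3,4,6}

4 distinct digits from 1–9 sum between 10 and 30.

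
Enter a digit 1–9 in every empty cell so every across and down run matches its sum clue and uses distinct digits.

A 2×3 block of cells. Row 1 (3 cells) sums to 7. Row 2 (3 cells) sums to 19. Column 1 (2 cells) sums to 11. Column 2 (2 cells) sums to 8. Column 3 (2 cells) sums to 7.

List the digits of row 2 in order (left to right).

9, 7, 3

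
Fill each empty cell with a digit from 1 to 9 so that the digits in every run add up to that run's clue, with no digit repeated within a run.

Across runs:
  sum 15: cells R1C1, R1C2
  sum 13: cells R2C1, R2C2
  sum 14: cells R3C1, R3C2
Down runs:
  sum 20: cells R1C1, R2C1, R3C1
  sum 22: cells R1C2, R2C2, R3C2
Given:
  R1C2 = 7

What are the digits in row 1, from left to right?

R1C1 = 15 − 7 = 8 completes the 15 across.
Nothing is forced directly, so branch on R2C2, whose candidates are 6 or 9. If R2C2 = 9: then R2C1 would have to be in {4} for the 13 across but in {3,5,7,9} for the 20 down — contradiction. So R2C2 = 6.
R2C1 = 13 − 6 = 7 completes the 13 across.
R3C1 = 20 − 15 = 5 completes the 20 down.
R3C2 = 14 − 5 = 9 completes the 14 across.

8 7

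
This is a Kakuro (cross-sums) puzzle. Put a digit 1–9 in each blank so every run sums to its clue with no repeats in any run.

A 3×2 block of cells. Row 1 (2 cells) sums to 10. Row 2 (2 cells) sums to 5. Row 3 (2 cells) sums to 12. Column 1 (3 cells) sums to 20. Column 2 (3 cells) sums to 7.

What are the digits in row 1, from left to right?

7 in 3 cells must be {1,2,4}.
The 12 across and the 7 down share only 4, so (3,2) = 4.
(3,1) = 12 − 4 = 8 completes the 12 across.
Given what's placed, (2,1) must be 3 to fit the 5 across and 20 down.
(2,2) = 5 − 3 = 2 completes the 5 across.
(1,1) = 20 − 11 = 9 completes the 20 down.
(1,2) = 10 − 9 = 1 completes the 10 across.

9, 1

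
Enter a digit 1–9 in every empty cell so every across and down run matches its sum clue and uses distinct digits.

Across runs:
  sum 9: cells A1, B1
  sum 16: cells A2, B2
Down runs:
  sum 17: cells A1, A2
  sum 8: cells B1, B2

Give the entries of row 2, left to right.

16 in 2 cells must be {7,9}; 17 in 2 cells must be {8,9}.
The 9 across and the 17 down share only 8, so A1 = 8.
B1 = 9 − 8 = 1 completes the 9 across.
A2 = 17 − 8 = 9 completes the 17 down.
B2 = 16 − 9 = 7 completes the 16 across.

9 7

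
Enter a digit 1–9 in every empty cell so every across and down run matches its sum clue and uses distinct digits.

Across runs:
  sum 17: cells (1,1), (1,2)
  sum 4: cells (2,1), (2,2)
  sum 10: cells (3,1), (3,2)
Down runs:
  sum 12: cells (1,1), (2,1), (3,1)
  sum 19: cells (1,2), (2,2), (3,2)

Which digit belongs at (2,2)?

3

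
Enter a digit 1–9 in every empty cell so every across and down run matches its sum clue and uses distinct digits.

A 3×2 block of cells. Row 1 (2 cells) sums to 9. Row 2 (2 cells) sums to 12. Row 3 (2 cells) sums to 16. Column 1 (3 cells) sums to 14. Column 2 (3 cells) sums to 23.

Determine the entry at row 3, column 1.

16 in 2 cells must be {7,9}; 23 in 3 cells must be {6,8,9}.
The 16 across and the 23 down share only 9, so (3,2) = 9.
Given what's placed, (2,2) must be 8 to fit the 12 across and 23 down.
(3,1) = 16 − 9 = 7 completes the 16 across.
(1,2) = 23 − 17 = 6 completes the 23 down.
(2,1) = 12 − 8 = 4 completes the 12 across.
(1,1) = 9 − 6 = 3 completes the 9 across.

7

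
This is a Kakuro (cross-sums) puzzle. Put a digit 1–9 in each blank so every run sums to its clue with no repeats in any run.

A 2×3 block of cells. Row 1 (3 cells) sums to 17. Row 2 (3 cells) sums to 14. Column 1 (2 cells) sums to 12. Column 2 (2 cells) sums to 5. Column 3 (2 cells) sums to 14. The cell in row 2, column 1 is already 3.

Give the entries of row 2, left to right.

3 2 9

(1,1) = 12 − 3 = 9 completes the 12 down.
Nothing is forced directly, so branch on (1,3), whose candidates are 5 or 6. If (1,3) = 6: that forces (1,2) = 2, after which (2,2) would have to be in {2,4,5,6,7,9} for the 14 across but in {3} for the 5 down — contradiction. So (1,3) = 5.
(1,2) = 17 − 14 = 3 completes the 17 across.
(2,2) = 5 − 3 = 2 completes the 5 down.
(2,3) = 14 − 5 = 9 completes the 14 across.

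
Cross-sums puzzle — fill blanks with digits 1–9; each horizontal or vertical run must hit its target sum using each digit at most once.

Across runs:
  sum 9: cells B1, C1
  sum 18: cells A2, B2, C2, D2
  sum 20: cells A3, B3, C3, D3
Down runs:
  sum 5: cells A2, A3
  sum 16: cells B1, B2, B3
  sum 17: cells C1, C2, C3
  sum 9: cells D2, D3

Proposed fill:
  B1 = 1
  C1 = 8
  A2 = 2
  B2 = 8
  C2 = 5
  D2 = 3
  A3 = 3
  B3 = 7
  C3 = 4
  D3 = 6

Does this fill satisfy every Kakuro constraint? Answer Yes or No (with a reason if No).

Across: 1+8=9; 2+8+5+3=18; 3+7+4+6=20. Down: 2+3=5; 1+8+7=16; 8+5+4=17; 3+6=9. No digit repeats within any run.

Yes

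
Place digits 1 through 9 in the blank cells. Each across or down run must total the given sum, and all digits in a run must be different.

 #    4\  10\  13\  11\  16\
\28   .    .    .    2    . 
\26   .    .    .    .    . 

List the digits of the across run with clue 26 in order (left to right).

1, 4, 5, 9, 7

4 in 2 cells must be {1,3}; 16 in 2 cells must be {7,9}.
Given what's placed, R1C1 must be 3 to fit the 28 across and 4 down.
Given what's placed, R1C5 must be 9 to fit the 28 across and 16 down.
R2C1 = 4 − 3 = 1 completes the 4 down.
R2C4 = 11 − 2 = 9 completes the 11 down.
R2C5 = 16 − 9 = 7 completes the 16 down.
No cell is forced outright now. R1C2 can only be 6 or 8 (the digits allowed by both its 28 across and its 10 down). If R1C2 = 8: that forces R1C3 = 6, after which R2C2 would have to be in {3,4,5,6} for the 26 across but in {2} for the 10 down — contradiction. So R1C2 = 6.
R1C3 = 28 − 20 = 8 completes the 28 across.
R2C2 = 10 − 6 = 4 completes the 10 down.
R2C3 = 26 − 21 = 5 completes the 26 across.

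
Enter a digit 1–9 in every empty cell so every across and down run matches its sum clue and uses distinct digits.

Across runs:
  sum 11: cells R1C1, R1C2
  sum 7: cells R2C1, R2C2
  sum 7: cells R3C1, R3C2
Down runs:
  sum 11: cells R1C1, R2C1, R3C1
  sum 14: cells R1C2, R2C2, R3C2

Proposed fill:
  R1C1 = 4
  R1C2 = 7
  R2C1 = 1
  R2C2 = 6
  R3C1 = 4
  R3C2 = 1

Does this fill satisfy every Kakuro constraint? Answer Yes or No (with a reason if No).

No — the across run R3C1–R3C2 sums to 5, not 7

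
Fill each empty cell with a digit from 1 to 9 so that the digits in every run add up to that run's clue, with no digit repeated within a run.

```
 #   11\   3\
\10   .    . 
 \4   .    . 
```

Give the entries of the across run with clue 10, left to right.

8 2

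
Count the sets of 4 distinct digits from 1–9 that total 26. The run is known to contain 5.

4 distinct digits from 1–9 sum between 10 and 30.
Keeping only sets containing 5.
Enumerating: {4,5,8,9}, {5,6,7,8}.

2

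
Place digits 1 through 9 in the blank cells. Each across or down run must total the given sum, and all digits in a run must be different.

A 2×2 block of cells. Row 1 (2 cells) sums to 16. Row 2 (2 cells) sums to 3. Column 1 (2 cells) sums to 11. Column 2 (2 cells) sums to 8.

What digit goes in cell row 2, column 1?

16 in 2 cells must be {7,9}; 3 in 2 cells must be {1,2}.
The 16 across and the 8 down share only 7, so (1,2) = 7.
The 3 across and the 11 down share only 2, so (2,1) = 2.
(2,2) = 3 − 2 = 1 completes the 3 across.
(1,1) = 16 − 7 = 9 completes the 16 across.

2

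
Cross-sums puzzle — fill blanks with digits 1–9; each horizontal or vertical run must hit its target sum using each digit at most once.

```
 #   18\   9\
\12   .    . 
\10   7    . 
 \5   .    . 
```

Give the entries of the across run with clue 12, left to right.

8 4

R2C2 = 10 − 7 = 3 completes the 10 across.
Nothing is forced directly, so branch on R1C2, whose candidates are 4 or 5. If R1C2 = 5: then R1C1 would have to be in {7} for the 12 across but in {2,3,5,6,8,9} for the 18 down — contradiction. So R1C2 = 4.
R1C1 = 12 − 4 = 8 completes the 12 across.
R3C1 = 18 − 15 = 3 completes the 18 down.
R3C2 = 5 − 3 = 2 completes the 5 across.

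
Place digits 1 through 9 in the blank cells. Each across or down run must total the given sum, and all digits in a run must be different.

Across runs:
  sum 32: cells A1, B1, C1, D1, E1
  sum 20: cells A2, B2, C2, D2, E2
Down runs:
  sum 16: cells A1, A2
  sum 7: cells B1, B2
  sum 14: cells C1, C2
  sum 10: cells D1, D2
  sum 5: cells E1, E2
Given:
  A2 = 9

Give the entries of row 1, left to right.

7 6 9 8 2

16 in 2 cells must be {7,9}.
A1 = 16 − 9 = 7 completes the 16 down.
C2 = 5: the only remaining digit allowed by both the 20 across and the 14 down.
C1 = 14 − 5 = 9 completes the 14 down.
Nothing is forced directly, so branch on E1, whose candidates are 2 or 3. If E1 = 3: that forces B1 = 5, D1 = 8, B2 = 2, after which D2 would have to be in {1,3} for the 20 across but in {2} for the 10 down — contradiction. So E1 = 2.
Given what's placed, B1 must be 6 to fit the 32 across and 7 down.
D1 = 32 − 24 = 8 completes the 32 across.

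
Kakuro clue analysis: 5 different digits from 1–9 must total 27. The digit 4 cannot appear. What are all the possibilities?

{1,2,7,8,9}; {1,3,6,8,9}; {1,5,6,7,8}; {2,3,5,8,9}; {2,3,6,7,9}

5 distinct digits from 1–9 sum between 15 and 35.
Dropping sets that contain 4.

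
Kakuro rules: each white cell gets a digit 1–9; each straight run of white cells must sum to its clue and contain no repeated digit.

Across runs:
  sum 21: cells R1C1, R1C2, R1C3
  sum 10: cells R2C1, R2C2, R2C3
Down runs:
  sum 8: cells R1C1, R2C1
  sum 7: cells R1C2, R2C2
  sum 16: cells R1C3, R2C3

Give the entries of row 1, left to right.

7 5 9

16 in 2 cells must be {7,9}.
The 10 across and the 16 down share only 7, so R2C3 = 7.
R1C3 = 16 − 7 = 9 completes the 16 down.
Nothing is forced directly, so branch on R1C1, whose candidates are 5 or 7. If R1C1 = 5: then R1C2 would have to be in {7} for the 21 across but in {1,2,3,4,5,6} for the 7 down — contradiction. So R1C1 = 7.
R1C2 = 21 − 16 = 5 completes the 21 across.
R2C1 = 8 − 7 = 1 completes the 8 down.
R2C2 = 10 − 8 = 2 completes the 10 across.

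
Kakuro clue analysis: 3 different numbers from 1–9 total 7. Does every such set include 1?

Yes

The only way to make 7 from 3 distinct digits is {1,2,4}, which contains 1.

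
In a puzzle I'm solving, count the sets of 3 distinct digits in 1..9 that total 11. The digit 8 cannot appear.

4

3 distinct digits from 1–9 sum between 6 and 24.
Dropping sets that contain 8.
Enumerating: {1,3,7}, {1,4,6}, {2,3,6}, {2,4,5}.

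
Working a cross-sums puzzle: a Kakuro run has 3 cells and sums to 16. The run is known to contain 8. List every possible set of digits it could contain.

{1,7,8}; {2,6,8}; {3,5,8}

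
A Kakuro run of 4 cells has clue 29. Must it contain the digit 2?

No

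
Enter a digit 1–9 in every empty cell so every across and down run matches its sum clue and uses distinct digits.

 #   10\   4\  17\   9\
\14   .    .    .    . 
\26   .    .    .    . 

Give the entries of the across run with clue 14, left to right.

2 1 8 3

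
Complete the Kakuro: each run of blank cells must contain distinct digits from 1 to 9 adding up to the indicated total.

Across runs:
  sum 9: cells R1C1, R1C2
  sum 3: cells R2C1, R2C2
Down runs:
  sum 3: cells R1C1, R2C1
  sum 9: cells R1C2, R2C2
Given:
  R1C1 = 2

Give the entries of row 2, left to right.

3 in 2 cells must be {1,2}.
R1C2 = 9 − 2 = 7 completes the 9 across.
R2C1 = 3 − 2 = 1 completes the 3 down.
R2C2 = 3 − 1 = 2 completes the 3 across.

1 2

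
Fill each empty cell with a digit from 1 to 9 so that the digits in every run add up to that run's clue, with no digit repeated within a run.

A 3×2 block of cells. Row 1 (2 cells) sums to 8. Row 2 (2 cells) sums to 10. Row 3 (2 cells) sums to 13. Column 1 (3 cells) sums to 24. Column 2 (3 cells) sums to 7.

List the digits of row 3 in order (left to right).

9 4

24 in 3 cells must be {7,8,9}; 7 in 3 cells must be {1,2,4}.
The 8 across and the 24 down share only 7, so (1,1) = 7.
(1,2) = 8 − 7 = 1 completes the 8 across.
Given what's placed, (3,2) must be 4 to fit the 13 across and 7 down.
(2,2) = 7 − 5 = 2 completes the 7 down.
(3,1) = 13 − 4 = 9 completes the 13 across.
(2,1) = 10 − 2 = 8 completes the 10 across.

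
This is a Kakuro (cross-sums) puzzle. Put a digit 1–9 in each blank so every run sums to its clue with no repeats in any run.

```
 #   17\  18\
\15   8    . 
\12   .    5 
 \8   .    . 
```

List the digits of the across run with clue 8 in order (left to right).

R1C2 = 15 − 8 = 7 completes the 15 across.
R2C1 = 12 − 5 = 7 completes the 12 across.
R3C1 = 17 − 15 = 2 completes the 17 down.
R3C2 = 8 − 2 = 6 completes the 8 across.

2, 6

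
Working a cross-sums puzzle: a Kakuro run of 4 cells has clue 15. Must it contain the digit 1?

No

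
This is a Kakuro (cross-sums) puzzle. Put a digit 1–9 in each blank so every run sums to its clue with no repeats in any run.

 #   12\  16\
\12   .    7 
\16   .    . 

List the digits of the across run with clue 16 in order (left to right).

7, 9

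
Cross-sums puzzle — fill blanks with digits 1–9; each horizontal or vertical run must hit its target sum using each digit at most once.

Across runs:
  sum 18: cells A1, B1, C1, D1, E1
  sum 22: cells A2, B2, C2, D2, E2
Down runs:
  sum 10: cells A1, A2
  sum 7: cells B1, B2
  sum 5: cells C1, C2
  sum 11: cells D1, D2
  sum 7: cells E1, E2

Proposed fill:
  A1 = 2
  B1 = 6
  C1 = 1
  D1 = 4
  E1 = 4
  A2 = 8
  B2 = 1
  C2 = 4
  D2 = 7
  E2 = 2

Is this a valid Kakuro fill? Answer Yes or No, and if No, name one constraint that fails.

No — the down run E1–E2 sums to 6, not 7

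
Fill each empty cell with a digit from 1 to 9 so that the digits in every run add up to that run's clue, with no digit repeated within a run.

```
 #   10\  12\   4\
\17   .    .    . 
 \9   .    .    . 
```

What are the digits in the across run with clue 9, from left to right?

1 5 3

4 in 2 cells must be {1,3}.
Nothing is forced directly, so branch on R2C2, whose candidates are 3 or 4 or 5. If R2C2 = 3: that forces R1C2 = 9, R2C3 = 1, R1C3 = 3, after which R2C1 would have to be in {5} for the 9 across but in {1,2,3,4,6,7,8,9} for the 10 down — contradiction. If R2C2 = 4: that forces R1C2 = 8, R1C3 = 3, after which R2C3 would have to be in {2,3} for the 9 across but in {1} for the 4 down — contradiction. So R2C2 = 5.
R1C2 = 12 − 5 = 7 completes the 12 down.
Given what's placed, R1C3 must be 1 to fit the 17 across and 4 down.
R2C3 = 4 − 1 = 3 completes the 4 down.
R1C1 = 17 − 8 = 9 completes the 17 across.
R2C1 = 9 − 8 = 1 completes the 9 across.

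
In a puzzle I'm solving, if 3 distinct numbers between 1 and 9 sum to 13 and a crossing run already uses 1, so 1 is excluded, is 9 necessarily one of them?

Counterexample: {2,3,8} sums to 13 under that restriction without using 9.

No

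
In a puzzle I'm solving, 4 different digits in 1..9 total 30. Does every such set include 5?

No

The only way to make 30 from 4 distinct digits is {6,7,8,9}, which does not contain 5.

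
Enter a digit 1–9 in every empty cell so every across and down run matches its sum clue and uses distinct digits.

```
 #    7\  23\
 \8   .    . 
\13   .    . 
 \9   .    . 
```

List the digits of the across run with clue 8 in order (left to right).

7 in 3 cells must be {1,2,4}; 23 in 3 cells must be {6,8,9}.
The 8 across and the 23 down share only 6, so R1C2 = 6.
The 13 across and the 7 down share only 4, so R2C1 = 4.
R2C2 = 13 − 4 = 9 completes the 13 across.
R3C2 = 23 − 15 = 8 completes the 23 down.
R1C1 = 8 − 6 = 2 completes the 8 across.
R3C1 = 9 − 8 = 1 completes the 9 across.

2, 6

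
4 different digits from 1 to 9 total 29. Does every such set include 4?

The only way to make 29 from 4 distinct digits is {5,7,8,9}, which does not contain 4.

No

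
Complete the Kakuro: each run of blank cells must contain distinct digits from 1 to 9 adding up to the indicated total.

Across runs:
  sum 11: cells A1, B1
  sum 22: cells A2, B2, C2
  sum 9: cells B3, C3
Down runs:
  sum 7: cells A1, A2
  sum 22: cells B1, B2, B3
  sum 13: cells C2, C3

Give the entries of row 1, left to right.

2 9

Nothing is forced directly, so branch on A2, whose candidates are 5 or 6. If A2 = 6: then A1 would have to be in {2,3,4,5,6,7,8,9} for the 11 across but in {1} for the 7 down — contradiction. So A2 = 5.
A1 = 7 − 5 = 2 completes the 7 down.
B1 = 11 − 2 = 9 completes the 11 across.
B2 = 8: the only remaining digit allowed by both the 22 across and the 22 down.
C2 = 22 − 13 = 9 completes the 22 across.
B3 = 22 − 17 = 5 completes the 22 down.
C3 = 9 − 5 = 4 completes the 9 across.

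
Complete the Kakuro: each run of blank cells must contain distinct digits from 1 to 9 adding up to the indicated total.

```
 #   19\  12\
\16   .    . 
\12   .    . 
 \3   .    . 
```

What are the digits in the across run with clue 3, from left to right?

2 1

16 in 2 cells must be {7,9}; 3 in 2 cells must be {1,2}.
The 3 across and the 19 down share only 2, so R3C1 = 2.
R3C2 = 3 − 2 = 1 completes the 3 across.
Given what's placed, R1C1 must be 9 to fit the 16 across and 19 down.
R1C2 = 16 − 9 = 7 completes the 16 across.
R2C1 = 19 − 11 = 8 completes the 19 down.
R2C2 = 12 − 8 = 4 completes the 12 across.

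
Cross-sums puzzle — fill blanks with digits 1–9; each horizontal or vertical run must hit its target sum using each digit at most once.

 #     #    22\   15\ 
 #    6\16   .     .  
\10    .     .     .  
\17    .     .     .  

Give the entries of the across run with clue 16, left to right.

9, 7

16 in 2 cells must be {7,9}.
Nothing is forced directly, so branch on R1C2, whose candidates are 7 or 9. If R1C2 = 7: that forces R1C3 = 9, R2C2 = 6, R2C3 = 1, R3C2 = 9, R3C3 = 5, after which R2C1 would have to be in {3} for the 10 across but in {1,2,4,5} for the 6 down — contradiction. So R1C2 = 9.
R1C3 = 16 − 9 = 7 completes the 16 across.
Nothing is forced directly, so branch on R2C2, whose candidates are 5 or 6 or 7. If R2C2 = 6: that forces R2C1 = 1, R2C3 = 3, R3C1 = 5, after which R3C2 would have to be in {3,4,8,9} for the 17 across but in {7} for the 22 down — contradiction. If R2C2 = 7: that forces R2C3 = 2, R3C2 = 6, after which R3C3 would have to be in {2,3,4,7,8,9} for the 17 across but in {6} for the 15 down — contradiction. So R2C2 = 5.
R3C2 = 22 − 14 = 8 completes the 22 down.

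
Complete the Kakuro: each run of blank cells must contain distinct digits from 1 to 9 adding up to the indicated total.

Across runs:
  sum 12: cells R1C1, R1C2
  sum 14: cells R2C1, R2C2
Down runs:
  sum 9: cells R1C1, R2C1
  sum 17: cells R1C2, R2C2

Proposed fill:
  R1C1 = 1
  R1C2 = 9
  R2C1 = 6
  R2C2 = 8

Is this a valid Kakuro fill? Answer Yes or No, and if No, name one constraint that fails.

No — the down run R1C1–R2C1 sums to 7, not 9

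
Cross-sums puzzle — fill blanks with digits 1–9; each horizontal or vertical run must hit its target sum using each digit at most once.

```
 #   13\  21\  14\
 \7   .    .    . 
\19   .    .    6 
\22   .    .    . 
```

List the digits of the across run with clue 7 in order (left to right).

2, 4, 1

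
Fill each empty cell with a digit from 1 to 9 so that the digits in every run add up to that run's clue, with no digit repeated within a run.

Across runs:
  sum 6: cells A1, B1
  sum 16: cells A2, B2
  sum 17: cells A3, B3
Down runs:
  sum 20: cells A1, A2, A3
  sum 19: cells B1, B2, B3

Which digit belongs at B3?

8

16 in 2 cells must be {7,9}; 17 in 2 cells must be {8,9}.
Nothing is forced directly, so branch on A1, whose candidates are 4 or 5. If A1 = 5: then B1 would have to be in {1} for the 6 across but in {2,3,4,5,6,7,8,9} for the 19 down — contradiction. So A1 = 4.
B1 = 6 − 4 = 2 completes the 6 across.
Given what's placed, B2 must be 9 to fit the 16 across and 19 down.
A3 = 9: the only remaining digit allowed by both the 17 across and the 20 down.
B3 = 17 − 9 = 8 completes the 17 across.
A2 = 16 − 9 = 7 completes the 16 across.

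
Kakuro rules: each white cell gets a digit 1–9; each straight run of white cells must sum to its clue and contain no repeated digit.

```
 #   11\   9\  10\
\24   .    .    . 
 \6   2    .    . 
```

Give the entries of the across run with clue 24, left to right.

9 8 7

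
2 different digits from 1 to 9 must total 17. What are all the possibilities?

{8,9}

2 distinct digits from 1–9 sum between 3 and 17.
Only one set works: {8,9}.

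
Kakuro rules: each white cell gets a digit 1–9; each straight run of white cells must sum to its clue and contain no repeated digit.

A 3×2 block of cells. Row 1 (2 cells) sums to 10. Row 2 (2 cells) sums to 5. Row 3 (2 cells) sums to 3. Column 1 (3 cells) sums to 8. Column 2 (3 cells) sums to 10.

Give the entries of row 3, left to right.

1, 2

3 in 2 cells must be {1,2}.
Nothing is forced directly, so branch on (3,1), whose candidates are 1 or 2. If (3,1) = 2: that forces (1,1) = 1, after which (1,2) would have to be in {9} for the 10 across but in {1,2,3,4,5,6,7} for the 10 down — contradiction. So (3,1) = 1.
(3,2) = 3 − 1 = 2 completes the 3 across.
Nothing is forced directly, so branch on (2,2), whose candidates are 1 or 3. If (2,2) = 3: then (1,2) would have to be in {1,2,3,4,6,7,8,9} for the 10 across but in {5} for the 10 down — contradiction. So (2,2) = 1.
(1,2) = 10 − 3 = 7 completes the 10 down.
(2,1) = 5 − 1 = 4 completes the 5 across.
(1,1) = 10 − 7 = 3 completes the 10 across.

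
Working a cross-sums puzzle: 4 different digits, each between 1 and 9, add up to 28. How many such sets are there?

4 distinct digits from 1–9 sum between 10 and 30.
Enumerating: {4,7,8,9}, {5,6,8,9}.

2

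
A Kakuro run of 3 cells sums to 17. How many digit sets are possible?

7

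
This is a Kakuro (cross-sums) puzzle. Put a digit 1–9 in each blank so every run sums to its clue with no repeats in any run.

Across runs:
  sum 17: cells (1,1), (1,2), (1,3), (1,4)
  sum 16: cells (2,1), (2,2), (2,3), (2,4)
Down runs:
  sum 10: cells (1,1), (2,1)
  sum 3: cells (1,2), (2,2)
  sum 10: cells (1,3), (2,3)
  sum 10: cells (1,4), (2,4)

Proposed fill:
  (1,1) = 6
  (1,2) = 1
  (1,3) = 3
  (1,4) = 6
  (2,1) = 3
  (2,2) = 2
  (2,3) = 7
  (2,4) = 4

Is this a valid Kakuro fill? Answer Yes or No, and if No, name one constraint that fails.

No — the across run (1,1)–(1,4) sums to 16, not 17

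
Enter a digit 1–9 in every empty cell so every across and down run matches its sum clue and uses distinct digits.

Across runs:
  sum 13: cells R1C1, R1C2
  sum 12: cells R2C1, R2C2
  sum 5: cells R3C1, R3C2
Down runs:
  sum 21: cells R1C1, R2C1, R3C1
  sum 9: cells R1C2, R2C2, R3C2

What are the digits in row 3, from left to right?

The 5 across and the 21 down share only 4, so R3C1 = 4.
R3C2 = 5 − 4 = 1 completes the 5 across.
Nothing is forced directly, so branch on R1C1, whose candidates are 8 or 9. If R1C1 = 9: then R1C2 would have to be in {4} for the 13 across but in {2,3,5,6} for the 9 down — contradiction. So R1C1 = 8.
R1C2 = 13 − 8 = 5 completes the 13 across.
R2C1 = 21 − 12 = 9 completes the 21 down.
R2C2 = 12 − 9 = 3 completes the 12 across.

4 1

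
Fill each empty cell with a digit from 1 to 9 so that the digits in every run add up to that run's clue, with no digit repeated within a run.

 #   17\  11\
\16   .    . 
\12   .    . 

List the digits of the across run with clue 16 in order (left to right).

16 in 2 cells must be {7,9}; 17 in 2 cells must be {8,9}.
The 16 across and the 17 down share only 9, so R1C1 = 9.
R1C2 = 16 − 9 = 7 completes the 16 across.
R2C1 = 17 − 9 = 8 completes the 17 down.
R2C2 = 12 − 8 = 4 completes the 12 across.

9, 7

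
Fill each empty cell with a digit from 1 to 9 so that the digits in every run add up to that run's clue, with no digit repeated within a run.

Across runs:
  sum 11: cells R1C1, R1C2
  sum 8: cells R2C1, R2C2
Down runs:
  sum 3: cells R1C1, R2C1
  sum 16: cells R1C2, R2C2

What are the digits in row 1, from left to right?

2 9

3 in 2 cells must be {1,2}; 16 in 2 cells must be {7,9}.
The 11 across and the 3 down share only 2, so R1C1 = 2.
R1C2 = 11 − 2 = 9 completes the 11 across.
R2C1 = 3 − 2 = 1 completes the 3 down.
R2C2 = 8 − 1 = 7 completes the 8 across.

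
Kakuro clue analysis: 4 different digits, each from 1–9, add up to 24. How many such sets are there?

8

4 distinct digits from 1–9 sum between 10 and 30.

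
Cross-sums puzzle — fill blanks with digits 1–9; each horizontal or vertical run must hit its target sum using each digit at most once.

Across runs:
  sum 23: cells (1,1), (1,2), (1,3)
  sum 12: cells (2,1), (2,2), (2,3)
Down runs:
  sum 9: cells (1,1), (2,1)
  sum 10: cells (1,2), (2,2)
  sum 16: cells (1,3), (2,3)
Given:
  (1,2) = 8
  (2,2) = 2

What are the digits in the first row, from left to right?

23 in 3 cells must be {6,8,9}; 16 in 2 cells must be {7,9}.
Given what's placed, (1,1) must be 6 to fit the 23 across and 9 down.
(1,3) = 23 − 14 = 9 completes the 23 across.
(2,1) = 9 − 6 = 3 completes the 9 down.
(2,3) = 12 − 5 = 7 completes the 12 across.

6 8 9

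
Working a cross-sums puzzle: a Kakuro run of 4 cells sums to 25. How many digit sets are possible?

4 distinct digits from 1–9 sum between 10 and 30.
Enumerating: {1,7,8,9}, {2,6,8,9}, {3,5,8,9}, {3,6,7,9}, {4,5,7,9}, {4,6,7,8}.

6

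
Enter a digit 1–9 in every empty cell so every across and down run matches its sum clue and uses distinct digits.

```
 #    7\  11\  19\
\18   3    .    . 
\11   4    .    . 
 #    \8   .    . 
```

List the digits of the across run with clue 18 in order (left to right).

Nothing is forced directly, so branch on R2C3, whose candidates are 2 or 5 or 6. If R2C3 = 2: that forces R2C2 = 5, R3C2 = 2, after which R3C3 would have to be in {6} for the 8 across but in {8,9} for the 19 down — contradiction. If R2C3 = 5: that forces R2C2 = 2, R3C3 = 6, R1C3 = 8, after which R3C2 would have to be in {2} for the 8 across but in {1,3,4,5,6,8} for the 11 down — contradiction. So R2C3 = 6.
R2C2 = 11 − 10 = 1 completes the 11 across.
Given what's placed, R3C3 must be 5 to fit the 8 across and 19 down.
R1C3 = 19 − 11 = 8 completes the 19 down.
R3C2 = 8 − 5 = 3 completes the 8 across.
R1C2 = 18 − 11 = 7 completes the 18 across.

3 7 8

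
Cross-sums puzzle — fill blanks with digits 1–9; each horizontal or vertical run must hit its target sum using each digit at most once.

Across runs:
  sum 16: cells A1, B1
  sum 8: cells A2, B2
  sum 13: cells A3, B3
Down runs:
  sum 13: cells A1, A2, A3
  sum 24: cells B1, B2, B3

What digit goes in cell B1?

9

16 in 2 cells must be {7,9}; 24 in 3 cells must be {7,8,9}.
The 8 across and the 24 down share only 7, so B2 = 7.
Given what's placed, B1 must be 9 to fit the 16 across and 24 down.
A2 = 8 − 7 = 1 completes the 8 across.
B3 = 24 − 16 = 8 completes the 24 down.
A1 = 16 − 9 = 7 completes the 16 across.
A3 = 13 − 8 = 5 completes the 13 across.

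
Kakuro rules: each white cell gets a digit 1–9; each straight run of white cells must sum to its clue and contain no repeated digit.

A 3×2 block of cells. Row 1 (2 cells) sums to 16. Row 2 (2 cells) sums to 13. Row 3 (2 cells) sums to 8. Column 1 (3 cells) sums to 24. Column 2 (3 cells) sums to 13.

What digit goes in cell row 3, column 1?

7

16 in 2 cells must be {7,9}; 24 in 3 cells must be {7,8,9}.
The 8 across and the 24 down share only 7, so (3,1) = 7.
(3,2) = 8 − 7 = 1 completes the 8 across.
Given what's placed, (1,1) must be 9 to fit the 16 across and 24 down.
(1,2) = 16 − 9 = 7 completes the 16 across.
(2,1) = 24 − 16 = 8 completes the 24 down.
(2,2) = 13 − 8 = 5 completes the 13 across.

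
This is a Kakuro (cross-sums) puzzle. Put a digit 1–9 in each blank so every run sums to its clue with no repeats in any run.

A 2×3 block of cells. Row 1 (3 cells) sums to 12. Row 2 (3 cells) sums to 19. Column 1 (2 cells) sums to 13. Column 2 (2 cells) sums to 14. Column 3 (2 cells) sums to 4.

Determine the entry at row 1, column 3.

4 in 2 cells must be {1,3}.
The 19 across and the 4 down share only 3, so (2,3) = 3.
(1,3) = 4 − 3 = 1 completes the 4 down.
Given what's placed, (2,2) must be 9 to fit the 19 across and 14 down.
(1,2) = 14 − 9 = 5 completes the 14 down.
(2,1) = 19 − 12 = 7 completes the 19 across.
(1,1) = 12 − 6 = 6 completes the 12 across.

1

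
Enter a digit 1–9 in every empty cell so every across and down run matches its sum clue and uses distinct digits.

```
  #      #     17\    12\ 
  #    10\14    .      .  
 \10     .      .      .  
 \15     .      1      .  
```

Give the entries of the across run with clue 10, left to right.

2 7 1

R1C2 = 9: the only remaining digit allowed by both the 14 across and the 17 down.
R1C3 = 14 − 9 = 5 completes the 14 across.
R2C2 = 17 − 10 = 7 completes the 17 down.
R2C3 = 1: the only remaining digit allowed by both the 10 across and the 12 down.
R3C3 = 12 − 6 = 6 completes the 12 down.
R2C1 = 10 − 8 = 2 completes the 10 across.
R3C1 = 15 − 7 = 8 completes the 15 across.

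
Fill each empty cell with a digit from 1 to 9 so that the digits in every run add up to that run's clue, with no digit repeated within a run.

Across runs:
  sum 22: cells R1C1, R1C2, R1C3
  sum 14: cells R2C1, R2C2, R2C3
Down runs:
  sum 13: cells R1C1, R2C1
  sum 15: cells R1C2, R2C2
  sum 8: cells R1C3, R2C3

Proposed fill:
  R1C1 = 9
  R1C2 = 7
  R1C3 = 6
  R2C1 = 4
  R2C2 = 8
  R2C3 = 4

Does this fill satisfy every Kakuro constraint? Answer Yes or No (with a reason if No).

No — the down run R1C3–R2C3 sums to 10, not 8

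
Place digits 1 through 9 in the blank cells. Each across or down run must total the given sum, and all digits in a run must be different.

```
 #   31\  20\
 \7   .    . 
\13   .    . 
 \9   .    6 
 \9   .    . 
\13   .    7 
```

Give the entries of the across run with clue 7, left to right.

5 2

Given what's placed, R2C2 must be 4 to fit the 13 across and 20 down.
R3C1 = 9 − 6 = 3 completes the 9 across.
R5C1 = 13 − 7 = 6 completes the 13 across.
Given what's placed, R1C1 must be 5 to fit the 7 across and 31 down.
R1C2 = 7 − 5 = 2 completes the 7 across.
R2C1 = 13 − 4 = 9 completes the 13 across.
R4C1 = 31 − 23 = 8 completes the 31 down.
R4C2 = 9 − 8 = 1 completes the 9 across.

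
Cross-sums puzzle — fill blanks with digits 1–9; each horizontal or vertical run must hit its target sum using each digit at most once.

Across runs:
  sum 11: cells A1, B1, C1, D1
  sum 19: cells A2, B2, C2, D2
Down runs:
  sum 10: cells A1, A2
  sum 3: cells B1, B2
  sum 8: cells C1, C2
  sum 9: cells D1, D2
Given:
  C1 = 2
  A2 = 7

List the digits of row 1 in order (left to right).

11 in 4 cells must be {1,2,3,5}; 3 in 2 cells must be {1,2}.
A1 = 10 − 7 = 3 completes the 10 down.
Given what's placed, B1 must be 1 to fit the 11 across and 3 down.
D1 = 11 − 6 = 5 completes the 11 across.
B2 = 3 − 1 = 2 completes the 3 down.
C2 = 8 − 2 = 6 completes the 8 down.
D2 = 19 − 15 = 4 completes the 19 across.

3 1 2 5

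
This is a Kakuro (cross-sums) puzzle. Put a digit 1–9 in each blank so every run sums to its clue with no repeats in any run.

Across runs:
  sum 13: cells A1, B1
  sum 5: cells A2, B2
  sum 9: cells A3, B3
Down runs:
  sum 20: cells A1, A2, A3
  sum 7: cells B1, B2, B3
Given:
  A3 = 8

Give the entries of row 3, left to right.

7 in 3 cells must be {1,2,4}.
The 13 across and the 7 down share only 4, so B1 = 4.
Given what's placed, A2 must be 3 to fit the 5 across and 20 down.
B2 = 5 − 3 = 2 completes the 5 across.
B3 = 9 − 8 = 1 completes the 9 across.
A1 = 13 − 4 = 9 completes the 13 across.

8 1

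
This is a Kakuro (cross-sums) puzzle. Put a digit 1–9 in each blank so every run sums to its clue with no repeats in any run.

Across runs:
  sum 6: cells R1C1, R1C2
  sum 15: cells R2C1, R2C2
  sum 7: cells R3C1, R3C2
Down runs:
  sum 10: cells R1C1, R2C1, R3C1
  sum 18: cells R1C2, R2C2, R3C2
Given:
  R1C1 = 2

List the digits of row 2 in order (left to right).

R1C2 = 6 − 2 = 4 completes the 6 across.
Given what's placed, R2C1 must be 7 to fit the 15 across and 10 down.
R2C2 = 15 − 7 = 8 completes the 15 across.
R3C1 = 10 − 9 = 1 completes the 10 down.
R3C2 = 7 − 1 = 6 completes the 7 across.

7 8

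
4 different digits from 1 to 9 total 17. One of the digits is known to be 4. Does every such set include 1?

Counterexample: {2,3,4,8} sums to 17 under that restriction without using 1.

No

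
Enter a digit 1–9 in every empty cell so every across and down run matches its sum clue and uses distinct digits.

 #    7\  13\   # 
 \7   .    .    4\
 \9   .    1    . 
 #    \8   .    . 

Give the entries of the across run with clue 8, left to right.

4 in 2 cells must be {1,3}.
R2C3 = 3: the only remaining digit allowed by both the 9 across and the 4 down.
R3C3 = 4 − 3 = 1 completes the 4 down.
R2C1 = 9 − 4 = 5 completes the 9 across.
R3C2 = 8 − 1 = 7 completes the 8 across.
R1C1 = 7 − 5 = 2 completes the 7 down.
R1C2 = 7 − 2 = 5 completes the 7 across.

7 1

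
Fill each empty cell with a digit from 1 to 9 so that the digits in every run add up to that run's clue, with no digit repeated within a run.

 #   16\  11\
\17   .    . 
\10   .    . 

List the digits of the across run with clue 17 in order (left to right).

9 8

17 in 2 cells must be {8,9}; 16 in 2 cells must be {7,9}.
The 17 across and the 16 down share only 9, so R1C1 = 9.
R1C2 = 17 − 9 = 8 completes the 17 across.
R2C1 = 16 − 9 = 7 completes the 16 down.
R2C2 = 10 − 7 = 3 completes the 10 across.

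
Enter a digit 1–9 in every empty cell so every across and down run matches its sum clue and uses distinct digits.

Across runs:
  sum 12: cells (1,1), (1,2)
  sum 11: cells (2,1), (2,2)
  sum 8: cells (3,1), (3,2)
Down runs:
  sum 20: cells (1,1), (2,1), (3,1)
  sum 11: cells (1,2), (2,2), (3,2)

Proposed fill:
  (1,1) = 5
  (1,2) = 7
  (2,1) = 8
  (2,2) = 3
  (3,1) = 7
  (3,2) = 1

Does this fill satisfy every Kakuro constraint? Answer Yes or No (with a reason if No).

Yes

Across: 5+7=12; 8+3=11; 7+1=8. Down: 5+8+7=20; 7+3+1=11. No digit repeats within any run.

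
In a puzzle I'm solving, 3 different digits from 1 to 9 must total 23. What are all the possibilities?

{6,8,9}

3 distinct digits from 1–9 sum between 6 and 24.
Only one set works: {6,8,9}.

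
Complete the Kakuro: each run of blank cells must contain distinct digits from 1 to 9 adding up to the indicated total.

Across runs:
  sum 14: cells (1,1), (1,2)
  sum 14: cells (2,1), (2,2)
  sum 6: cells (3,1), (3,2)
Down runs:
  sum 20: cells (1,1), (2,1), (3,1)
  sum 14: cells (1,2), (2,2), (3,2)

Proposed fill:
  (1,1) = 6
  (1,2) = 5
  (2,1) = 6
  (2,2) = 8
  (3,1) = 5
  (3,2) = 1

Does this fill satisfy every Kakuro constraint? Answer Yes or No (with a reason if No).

No — the across run (1,1)–(1,2) sums to 11, not 14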